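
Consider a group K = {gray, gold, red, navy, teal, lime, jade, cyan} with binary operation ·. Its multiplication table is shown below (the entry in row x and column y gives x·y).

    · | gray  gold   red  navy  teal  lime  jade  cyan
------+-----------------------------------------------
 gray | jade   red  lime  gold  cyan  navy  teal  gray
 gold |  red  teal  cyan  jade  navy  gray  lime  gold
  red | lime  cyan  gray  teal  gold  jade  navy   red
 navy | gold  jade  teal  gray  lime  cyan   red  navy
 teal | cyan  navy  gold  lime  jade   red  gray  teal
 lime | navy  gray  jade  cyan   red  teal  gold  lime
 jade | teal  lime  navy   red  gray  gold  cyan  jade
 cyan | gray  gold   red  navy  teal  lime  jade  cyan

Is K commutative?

Check whether the table is symmetric across its main diagonal.
Every entry (row x, col y) equals the entry (row y, col x), so K is abelian.

Yes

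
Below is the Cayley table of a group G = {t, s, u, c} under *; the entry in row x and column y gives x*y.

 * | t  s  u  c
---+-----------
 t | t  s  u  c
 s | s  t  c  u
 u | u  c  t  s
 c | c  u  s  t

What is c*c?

Read row c, column c: c*c = t.
(Structurally, G here is isomorphic to the Klein four-group V_4.)

t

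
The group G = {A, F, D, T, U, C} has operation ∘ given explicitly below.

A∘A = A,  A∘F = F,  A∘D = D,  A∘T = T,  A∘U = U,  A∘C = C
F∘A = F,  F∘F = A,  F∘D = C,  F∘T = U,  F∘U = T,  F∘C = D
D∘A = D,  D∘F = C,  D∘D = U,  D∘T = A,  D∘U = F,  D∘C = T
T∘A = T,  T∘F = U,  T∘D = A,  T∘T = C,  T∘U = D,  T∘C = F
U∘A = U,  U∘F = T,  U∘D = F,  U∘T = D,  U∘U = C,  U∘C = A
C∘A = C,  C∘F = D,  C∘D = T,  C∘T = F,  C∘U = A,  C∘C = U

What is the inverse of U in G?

C

First locate the identity: row A matches the header, so A is the identity.
Scan row U for A: U ∘ C = A. Hence U^(-1) = C.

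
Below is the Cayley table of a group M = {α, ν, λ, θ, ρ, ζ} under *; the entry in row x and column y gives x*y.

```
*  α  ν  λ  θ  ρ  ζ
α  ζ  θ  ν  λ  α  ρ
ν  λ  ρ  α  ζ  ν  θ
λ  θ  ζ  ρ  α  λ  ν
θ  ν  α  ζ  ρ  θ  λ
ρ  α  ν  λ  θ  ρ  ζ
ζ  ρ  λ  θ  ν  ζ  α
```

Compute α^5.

α^1 = α
α^2 = α*α = ζ
α^3 = ζ*α = ρ
α^4 = ρ*α = α
α^5 = α*α = ζ

ζ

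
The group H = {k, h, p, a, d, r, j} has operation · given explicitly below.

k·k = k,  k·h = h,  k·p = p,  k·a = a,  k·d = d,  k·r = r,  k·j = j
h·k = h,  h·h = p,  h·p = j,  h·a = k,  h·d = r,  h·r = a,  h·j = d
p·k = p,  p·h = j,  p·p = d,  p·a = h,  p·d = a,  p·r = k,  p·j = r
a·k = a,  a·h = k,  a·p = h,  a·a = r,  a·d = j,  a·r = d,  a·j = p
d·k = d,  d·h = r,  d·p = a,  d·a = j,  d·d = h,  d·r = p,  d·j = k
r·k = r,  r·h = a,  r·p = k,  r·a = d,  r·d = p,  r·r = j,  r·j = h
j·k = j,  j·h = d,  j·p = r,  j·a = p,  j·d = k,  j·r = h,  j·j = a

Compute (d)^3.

d^1 = d
d^2 = d·d = h
d^3 = h·d = r

r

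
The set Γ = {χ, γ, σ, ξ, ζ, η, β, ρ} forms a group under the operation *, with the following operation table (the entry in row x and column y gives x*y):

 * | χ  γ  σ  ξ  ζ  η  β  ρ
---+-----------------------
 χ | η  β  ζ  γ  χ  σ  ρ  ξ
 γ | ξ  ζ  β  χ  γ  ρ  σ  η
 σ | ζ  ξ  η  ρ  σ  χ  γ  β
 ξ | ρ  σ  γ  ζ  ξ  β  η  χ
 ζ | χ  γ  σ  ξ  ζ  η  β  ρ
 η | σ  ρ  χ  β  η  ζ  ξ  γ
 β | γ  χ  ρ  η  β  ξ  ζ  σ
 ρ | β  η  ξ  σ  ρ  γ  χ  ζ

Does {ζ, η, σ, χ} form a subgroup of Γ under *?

{ζ, η, σ, χ} contains the identity ζ.
Checking products: every product of two elements of {ζ, η, σ, χ} (read from the table) lies in {ζ, η, σ, χ}, so the set is closed.
In a finite group, a nonempty closed subset is a subgroup. So {ζ, η, σ, χ} ≤ Γ.

Yes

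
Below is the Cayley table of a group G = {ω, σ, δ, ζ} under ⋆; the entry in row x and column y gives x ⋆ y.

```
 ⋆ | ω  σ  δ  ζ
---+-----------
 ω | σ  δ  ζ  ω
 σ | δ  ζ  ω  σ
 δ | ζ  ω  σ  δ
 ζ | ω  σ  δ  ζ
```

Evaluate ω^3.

ω^1 = ω
ω^2 = ω ⋆ ω = σ
ω^3 = σ ⋆ ω = δ

δ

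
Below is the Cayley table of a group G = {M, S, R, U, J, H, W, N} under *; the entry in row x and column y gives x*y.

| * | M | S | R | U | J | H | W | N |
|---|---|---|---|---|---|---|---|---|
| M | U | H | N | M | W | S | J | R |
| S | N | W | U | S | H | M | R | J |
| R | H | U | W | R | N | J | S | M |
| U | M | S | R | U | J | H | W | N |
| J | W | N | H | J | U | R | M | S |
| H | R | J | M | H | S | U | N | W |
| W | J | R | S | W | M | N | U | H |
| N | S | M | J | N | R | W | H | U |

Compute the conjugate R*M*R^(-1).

J

The identity is U. In row R, the entry U sits in column S, so R^(-1) = S.
R*M = H
H*S = J
(Structurally, G here is isomorphic to the dihedral group D_4.)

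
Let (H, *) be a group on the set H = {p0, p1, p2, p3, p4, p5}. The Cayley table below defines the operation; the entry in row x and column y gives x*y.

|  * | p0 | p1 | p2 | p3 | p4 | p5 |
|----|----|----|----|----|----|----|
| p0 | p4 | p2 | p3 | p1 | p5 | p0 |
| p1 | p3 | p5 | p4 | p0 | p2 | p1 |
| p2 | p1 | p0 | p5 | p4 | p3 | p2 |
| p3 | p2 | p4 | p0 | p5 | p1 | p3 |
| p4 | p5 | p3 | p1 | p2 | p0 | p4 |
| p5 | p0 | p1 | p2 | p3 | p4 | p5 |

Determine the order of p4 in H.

3

The identity element is p5 (its row matches the header).
p4^1 = p4
p4^2 = p4*p4 = p0
p4^3 = p0*p4 = p5
The first power of p4 equal to the identity is p4^3, so ord(p4) = 3.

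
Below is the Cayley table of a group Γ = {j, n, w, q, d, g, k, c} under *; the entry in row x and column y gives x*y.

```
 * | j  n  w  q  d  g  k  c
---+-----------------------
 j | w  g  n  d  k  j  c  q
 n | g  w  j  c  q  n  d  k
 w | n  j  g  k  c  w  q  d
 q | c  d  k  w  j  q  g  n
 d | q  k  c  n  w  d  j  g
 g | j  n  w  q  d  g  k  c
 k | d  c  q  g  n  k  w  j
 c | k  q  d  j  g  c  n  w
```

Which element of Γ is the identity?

The identity e satisfies e*x = x for all x, so its row in the table reproduces the column headers.
Row g reads: j, n, w, q, d, g, k, c — exactly the header order. So g is the identity.

g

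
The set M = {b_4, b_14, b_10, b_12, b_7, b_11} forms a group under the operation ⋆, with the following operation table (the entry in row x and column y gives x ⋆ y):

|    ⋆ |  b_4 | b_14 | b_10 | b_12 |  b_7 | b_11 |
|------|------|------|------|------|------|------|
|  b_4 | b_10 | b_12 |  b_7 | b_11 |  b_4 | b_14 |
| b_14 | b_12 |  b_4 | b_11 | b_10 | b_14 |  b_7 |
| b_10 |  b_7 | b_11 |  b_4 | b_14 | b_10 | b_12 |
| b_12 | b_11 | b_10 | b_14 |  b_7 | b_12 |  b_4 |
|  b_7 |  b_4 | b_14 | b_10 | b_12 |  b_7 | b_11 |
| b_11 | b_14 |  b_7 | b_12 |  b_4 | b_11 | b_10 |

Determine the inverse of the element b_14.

First locate the identity: row b_7 matches the header, so b_7 is the identity.
Scan row b_14 for b_7: b_14 ⋆ b_11 = b_7. Hence b_14^(-1) = b_11.

b_11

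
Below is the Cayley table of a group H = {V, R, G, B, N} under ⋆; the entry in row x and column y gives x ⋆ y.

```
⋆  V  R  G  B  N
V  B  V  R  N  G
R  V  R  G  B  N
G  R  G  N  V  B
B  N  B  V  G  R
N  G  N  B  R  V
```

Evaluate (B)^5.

B^1 = B
B^2 = B ⋆ B = G
B^3 = G ⋆ B = V
B^4 = V ⋆ B = N
B^5 = N ⋆ B = R

R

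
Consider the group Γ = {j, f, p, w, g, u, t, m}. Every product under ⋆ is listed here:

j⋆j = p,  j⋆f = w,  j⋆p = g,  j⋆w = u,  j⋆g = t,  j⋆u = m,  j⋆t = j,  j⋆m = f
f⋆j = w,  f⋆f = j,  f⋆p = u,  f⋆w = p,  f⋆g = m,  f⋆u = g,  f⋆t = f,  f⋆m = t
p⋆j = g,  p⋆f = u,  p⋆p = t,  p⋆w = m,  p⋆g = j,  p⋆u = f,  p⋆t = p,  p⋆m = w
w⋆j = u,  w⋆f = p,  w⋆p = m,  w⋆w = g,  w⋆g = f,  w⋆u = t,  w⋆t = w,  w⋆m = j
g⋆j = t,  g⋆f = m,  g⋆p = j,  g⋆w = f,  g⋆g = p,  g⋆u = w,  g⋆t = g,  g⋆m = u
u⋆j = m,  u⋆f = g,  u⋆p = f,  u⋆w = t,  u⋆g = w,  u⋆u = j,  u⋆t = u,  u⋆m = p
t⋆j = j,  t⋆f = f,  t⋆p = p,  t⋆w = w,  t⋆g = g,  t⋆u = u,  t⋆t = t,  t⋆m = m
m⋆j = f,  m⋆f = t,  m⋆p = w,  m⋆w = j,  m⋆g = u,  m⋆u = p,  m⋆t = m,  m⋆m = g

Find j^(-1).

First locate the identity: row t matches the header, so t is the identity.
Scan row j for t: j ⋆ g = t. Hence j^(-1) = g.
(Structurally, Γ here is isomorphic to the cyclic group Z_8.)

g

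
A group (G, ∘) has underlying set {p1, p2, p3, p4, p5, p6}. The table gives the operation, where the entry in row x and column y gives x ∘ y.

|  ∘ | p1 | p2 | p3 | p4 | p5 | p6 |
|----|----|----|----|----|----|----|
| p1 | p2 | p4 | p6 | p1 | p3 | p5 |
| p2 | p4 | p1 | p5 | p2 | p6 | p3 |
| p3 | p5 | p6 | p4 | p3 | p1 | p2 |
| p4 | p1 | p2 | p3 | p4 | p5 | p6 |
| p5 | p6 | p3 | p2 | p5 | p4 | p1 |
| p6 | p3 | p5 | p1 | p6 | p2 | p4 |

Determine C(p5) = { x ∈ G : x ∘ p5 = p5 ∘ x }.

{p4, p5}

Compare row p5 with column p5 entry by entry.
p1 ∘ p5 = p3 but p5 ∘ p1 = p6, so p1 does not.
Collecting the elements that commute with p5: C(p5) = {p4, p5}.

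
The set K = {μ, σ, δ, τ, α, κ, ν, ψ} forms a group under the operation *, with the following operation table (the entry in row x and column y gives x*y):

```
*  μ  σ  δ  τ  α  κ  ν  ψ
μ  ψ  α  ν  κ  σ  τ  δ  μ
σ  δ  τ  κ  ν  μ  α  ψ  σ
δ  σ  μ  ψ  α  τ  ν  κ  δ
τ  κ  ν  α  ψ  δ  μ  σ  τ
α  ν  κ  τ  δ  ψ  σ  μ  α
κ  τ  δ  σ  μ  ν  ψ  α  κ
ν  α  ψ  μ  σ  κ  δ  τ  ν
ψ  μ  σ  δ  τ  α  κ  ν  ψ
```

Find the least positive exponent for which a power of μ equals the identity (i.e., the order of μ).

2

The identity element is ψ (its row matches the header).
μ^1 = μ
μ^2 = μ*μ = ψ
The first power of μ equal to the identity is μ^2, so ord(μ) = 2.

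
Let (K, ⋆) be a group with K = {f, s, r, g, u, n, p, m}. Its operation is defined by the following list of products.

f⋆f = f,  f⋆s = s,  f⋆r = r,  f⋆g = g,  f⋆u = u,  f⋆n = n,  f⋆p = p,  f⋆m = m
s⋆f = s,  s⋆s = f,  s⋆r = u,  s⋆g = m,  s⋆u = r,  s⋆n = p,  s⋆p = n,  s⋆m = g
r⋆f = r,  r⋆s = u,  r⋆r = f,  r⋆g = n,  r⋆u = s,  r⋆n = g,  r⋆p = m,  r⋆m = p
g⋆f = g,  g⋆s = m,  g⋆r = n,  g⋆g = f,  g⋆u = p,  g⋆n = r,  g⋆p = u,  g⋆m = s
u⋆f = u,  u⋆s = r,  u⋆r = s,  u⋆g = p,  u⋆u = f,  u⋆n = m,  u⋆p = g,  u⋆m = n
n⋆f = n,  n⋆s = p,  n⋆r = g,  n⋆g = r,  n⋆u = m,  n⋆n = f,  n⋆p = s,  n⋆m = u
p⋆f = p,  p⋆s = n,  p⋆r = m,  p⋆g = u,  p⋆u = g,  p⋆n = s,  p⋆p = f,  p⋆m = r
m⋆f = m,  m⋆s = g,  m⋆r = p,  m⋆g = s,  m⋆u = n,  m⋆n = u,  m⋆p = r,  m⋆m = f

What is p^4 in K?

p^1 = p
p^2 = p ⋆ p = f
p^3 = f ⋆ p = p
p^4 = p ⋆ p = f
(Structurally, K here is isomorphic to the elementary abelian group (Z_2)^3.)

f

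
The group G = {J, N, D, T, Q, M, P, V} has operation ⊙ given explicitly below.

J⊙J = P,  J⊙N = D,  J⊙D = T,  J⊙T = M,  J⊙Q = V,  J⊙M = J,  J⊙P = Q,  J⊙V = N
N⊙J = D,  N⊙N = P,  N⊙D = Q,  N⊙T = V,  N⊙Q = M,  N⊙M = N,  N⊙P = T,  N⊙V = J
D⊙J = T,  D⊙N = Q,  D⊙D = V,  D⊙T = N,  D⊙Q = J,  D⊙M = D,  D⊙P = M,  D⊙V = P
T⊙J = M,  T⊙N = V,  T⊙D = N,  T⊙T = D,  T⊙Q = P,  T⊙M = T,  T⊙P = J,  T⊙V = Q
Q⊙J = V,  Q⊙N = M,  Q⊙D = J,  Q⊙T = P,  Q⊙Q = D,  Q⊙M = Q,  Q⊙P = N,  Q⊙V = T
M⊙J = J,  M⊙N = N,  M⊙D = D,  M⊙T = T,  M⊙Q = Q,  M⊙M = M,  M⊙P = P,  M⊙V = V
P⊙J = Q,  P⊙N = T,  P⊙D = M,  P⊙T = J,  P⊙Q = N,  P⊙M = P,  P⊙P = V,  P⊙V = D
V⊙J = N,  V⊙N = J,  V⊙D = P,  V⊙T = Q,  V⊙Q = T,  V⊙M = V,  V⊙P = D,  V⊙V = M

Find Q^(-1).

N

First locate the identity: row M matches the header, so M is the identity.
Scan row Q for M: Q ⊙ N = M. Hence Q^(-1) = N.
(Structurally, G here is isomorphic to the cyclic group Z_8.)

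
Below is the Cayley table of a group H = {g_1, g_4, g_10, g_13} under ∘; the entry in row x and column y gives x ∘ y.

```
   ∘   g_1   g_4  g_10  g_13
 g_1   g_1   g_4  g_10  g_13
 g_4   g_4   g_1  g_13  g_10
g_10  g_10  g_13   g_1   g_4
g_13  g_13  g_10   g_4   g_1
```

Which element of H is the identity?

g_1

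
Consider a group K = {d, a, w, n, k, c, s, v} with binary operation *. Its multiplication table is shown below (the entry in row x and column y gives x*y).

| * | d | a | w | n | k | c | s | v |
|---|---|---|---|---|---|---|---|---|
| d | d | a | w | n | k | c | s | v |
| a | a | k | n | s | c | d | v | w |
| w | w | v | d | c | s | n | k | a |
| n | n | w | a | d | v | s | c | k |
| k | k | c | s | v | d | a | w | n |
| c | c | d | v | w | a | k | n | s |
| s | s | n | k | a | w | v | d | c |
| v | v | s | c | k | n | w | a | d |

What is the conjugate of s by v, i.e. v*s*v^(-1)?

w

The identity is d. In row v, the entry d sits in column v, so v^(-1) = v.
v*s = a
a*v = w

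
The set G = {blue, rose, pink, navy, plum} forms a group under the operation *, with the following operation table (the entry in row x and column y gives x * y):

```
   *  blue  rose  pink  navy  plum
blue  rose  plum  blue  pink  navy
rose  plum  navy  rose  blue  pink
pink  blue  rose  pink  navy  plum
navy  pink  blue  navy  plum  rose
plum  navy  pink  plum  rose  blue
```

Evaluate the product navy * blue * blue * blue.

navy * blue = pink
pink * blue = blue
blue * blue = rose

rose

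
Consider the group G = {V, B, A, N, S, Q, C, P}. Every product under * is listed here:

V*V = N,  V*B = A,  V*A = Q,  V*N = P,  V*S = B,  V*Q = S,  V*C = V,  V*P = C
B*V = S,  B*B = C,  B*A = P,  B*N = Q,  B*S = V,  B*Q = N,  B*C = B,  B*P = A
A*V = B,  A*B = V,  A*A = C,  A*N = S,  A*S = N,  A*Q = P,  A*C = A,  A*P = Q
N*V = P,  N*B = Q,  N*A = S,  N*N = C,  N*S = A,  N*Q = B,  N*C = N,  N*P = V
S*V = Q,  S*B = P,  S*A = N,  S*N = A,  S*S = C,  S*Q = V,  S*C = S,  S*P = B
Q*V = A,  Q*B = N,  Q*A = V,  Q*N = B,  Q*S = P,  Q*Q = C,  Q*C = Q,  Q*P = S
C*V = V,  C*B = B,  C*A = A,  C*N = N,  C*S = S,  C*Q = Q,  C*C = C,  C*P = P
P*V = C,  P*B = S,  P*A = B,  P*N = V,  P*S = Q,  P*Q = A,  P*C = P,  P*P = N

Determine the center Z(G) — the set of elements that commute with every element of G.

{C, N}

An element z is central iff its row equals its column in the table.
For V: V*Q = S ≠ A = Q*V, so V ∉ Z.
Checking each element this way leaves Z(G) = {C, N}.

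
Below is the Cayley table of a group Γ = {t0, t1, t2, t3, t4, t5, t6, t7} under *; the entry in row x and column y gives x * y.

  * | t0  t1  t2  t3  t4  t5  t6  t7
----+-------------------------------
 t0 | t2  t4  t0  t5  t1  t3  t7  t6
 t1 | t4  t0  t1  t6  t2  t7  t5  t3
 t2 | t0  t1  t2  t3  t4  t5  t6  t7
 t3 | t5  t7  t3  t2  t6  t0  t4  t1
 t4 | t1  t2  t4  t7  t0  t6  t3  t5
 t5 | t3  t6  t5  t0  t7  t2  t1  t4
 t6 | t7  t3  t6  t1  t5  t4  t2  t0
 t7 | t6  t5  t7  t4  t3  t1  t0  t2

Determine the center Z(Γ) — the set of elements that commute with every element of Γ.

An element z is central iff its row equals its column in the table.
For t1: t1 * t7 = t3 ≠ t5 = t7 * t1, so t1 ∉ Z.
Checking each element this way leaves Z(Γ) = {t0, t2}.

{t0, t2}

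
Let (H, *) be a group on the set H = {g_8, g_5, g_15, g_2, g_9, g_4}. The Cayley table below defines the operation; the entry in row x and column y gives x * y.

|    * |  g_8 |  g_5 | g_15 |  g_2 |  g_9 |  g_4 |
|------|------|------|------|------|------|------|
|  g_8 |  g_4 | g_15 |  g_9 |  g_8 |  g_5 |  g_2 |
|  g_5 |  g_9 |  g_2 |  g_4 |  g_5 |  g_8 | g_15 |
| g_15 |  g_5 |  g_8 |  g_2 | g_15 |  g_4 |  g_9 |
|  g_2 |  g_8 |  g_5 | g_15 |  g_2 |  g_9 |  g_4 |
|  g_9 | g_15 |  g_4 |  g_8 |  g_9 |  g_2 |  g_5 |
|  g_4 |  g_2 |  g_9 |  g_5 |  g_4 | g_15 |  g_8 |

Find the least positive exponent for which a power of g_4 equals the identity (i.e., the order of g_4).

3

The identity element is g_2 (its row matches the header).
g_4^1 = g_4
g_4^2 = g_4 * g_4 = g_8
g_4^3 = g_8 * g_4 = g_2
The first power of g_4 equal to the identity is g_4^3, so ord(g_4) = 3.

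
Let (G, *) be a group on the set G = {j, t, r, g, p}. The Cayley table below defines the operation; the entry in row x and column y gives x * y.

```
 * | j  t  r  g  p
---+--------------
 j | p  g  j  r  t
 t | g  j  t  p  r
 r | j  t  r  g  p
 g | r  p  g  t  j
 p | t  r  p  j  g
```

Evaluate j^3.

j^1 = j
j^2 = j * j = p
j^3 = p * j = t

t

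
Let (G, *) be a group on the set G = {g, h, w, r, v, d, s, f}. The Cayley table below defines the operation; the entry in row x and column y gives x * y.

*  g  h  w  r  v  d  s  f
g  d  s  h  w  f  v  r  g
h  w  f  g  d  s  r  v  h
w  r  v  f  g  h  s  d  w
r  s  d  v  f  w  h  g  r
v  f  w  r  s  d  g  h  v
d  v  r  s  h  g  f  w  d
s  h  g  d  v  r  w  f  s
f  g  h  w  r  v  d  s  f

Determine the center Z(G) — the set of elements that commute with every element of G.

An element z is central iff its row equals its column in the table.
For w: w * v = h ≠ r = v * w, so w ∉ Z.
Checking each element this way leaves Z(G) = {d, f}.

{d, f}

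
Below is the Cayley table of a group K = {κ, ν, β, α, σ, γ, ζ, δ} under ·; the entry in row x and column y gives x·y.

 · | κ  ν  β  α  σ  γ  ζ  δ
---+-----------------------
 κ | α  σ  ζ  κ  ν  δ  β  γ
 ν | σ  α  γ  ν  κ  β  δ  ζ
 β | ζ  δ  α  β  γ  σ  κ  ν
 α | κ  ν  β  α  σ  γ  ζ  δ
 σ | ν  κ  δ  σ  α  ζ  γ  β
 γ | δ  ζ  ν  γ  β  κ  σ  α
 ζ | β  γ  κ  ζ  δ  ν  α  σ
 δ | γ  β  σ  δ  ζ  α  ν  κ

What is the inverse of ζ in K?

ζ

First locate the identity: row α matches the header, so α is the identity.
Scan row ζ for α: ζ·ζ = α. Hence ζ^(-1) = ζ.
(Structurally, K here is isomorphic to the dihedral group D_4.)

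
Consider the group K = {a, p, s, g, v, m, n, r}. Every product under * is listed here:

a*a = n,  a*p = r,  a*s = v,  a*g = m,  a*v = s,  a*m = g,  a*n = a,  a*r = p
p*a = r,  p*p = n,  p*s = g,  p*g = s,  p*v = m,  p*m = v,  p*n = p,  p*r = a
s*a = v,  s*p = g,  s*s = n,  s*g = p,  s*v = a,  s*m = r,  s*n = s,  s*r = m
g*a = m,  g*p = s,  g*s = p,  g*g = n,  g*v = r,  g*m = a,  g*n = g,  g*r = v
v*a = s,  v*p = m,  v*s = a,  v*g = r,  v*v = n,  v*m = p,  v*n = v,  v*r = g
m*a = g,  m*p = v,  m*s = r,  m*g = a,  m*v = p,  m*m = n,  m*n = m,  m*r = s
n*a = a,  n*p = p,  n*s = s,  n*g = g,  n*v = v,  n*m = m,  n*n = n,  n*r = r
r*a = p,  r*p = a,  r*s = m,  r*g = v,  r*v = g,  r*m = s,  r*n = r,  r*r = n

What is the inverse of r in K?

First locate the identity: row n matches the header, so n is the identity.
Scan row r for n: r * r = n. Hence r^(-1) = r.

r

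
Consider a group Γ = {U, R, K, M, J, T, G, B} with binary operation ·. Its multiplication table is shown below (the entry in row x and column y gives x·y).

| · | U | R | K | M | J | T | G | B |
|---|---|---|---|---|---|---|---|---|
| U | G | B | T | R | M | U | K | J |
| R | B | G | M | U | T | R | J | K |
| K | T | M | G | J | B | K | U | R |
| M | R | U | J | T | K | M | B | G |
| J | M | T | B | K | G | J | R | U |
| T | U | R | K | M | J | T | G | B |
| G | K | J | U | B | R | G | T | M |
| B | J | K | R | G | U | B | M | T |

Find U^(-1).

K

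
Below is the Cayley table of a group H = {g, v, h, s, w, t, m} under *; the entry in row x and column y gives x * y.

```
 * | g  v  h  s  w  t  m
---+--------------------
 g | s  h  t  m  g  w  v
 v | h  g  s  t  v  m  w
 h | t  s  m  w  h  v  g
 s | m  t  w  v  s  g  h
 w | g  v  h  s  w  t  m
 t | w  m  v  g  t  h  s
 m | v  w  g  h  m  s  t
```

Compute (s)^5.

m

s^1 = s
s^2 = s * s = v
s^3 = v * s = t
s^4 = t * s = g
s^5 = g * s = m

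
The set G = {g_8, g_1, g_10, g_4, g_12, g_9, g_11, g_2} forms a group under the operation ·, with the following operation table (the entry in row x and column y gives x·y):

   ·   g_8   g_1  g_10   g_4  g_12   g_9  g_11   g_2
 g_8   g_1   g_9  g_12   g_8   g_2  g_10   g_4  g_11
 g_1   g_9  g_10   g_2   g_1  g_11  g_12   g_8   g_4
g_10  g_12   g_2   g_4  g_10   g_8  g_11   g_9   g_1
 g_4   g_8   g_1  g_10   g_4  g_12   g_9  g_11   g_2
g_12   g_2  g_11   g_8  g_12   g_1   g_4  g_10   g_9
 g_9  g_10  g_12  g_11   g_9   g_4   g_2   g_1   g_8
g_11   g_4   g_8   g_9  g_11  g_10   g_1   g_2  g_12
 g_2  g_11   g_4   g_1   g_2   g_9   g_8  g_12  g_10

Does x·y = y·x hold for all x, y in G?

Check whether the table is symmetric across its main diagonal.
Every entry (row x, col y) equals the entry (row y, col x), so G is abelian.

Yes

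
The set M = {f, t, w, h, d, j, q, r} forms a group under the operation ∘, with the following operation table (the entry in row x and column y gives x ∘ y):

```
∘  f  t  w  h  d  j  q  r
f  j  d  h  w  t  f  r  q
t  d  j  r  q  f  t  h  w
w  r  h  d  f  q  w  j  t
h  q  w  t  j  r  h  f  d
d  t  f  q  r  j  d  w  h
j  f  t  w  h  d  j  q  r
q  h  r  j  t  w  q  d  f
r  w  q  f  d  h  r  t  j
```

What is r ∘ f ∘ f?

r ∘ f = w
w ∘ f = r
(Structurally, M here is isomorphic to the dihedral group D_4.)

r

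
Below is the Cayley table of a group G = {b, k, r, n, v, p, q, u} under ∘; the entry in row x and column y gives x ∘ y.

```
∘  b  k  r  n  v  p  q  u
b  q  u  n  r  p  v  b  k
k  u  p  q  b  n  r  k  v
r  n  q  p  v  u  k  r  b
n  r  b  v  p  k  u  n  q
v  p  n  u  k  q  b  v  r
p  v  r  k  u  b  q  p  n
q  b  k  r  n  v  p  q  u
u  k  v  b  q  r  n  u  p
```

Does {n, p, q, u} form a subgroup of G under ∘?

{n, p, q, u} contains the identity q.
Checking products: every product of two elements of {n, p, q, u} (read from the table) lies in {n, p, q, u}, so the set is closed.
In a finite group, a nonempty closed subset is a subgroup. So {n, p, q, u} ≤ G.

Yes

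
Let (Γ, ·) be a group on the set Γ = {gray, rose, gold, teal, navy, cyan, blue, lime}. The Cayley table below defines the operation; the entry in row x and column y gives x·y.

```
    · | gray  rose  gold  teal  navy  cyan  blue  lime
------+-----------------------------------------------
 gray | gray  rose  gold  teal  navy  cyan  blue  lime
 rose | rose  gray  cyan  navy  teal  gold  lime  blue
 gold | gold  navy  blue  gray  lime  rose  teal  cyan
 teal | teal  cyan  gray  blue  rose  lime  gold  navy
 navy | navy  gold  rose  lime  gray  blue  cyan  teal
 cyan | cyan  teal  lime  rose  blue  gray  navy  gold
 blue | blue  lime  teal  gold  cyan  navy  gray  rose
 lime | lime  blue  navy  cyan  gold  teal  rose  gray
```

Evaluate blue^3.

blue

blue^1 = blue
blue^2 = blue·blue = gray
blue^3 = gray·blue = blue
(Structurally, Γ here is isomorphic to the dihedral group D_4.)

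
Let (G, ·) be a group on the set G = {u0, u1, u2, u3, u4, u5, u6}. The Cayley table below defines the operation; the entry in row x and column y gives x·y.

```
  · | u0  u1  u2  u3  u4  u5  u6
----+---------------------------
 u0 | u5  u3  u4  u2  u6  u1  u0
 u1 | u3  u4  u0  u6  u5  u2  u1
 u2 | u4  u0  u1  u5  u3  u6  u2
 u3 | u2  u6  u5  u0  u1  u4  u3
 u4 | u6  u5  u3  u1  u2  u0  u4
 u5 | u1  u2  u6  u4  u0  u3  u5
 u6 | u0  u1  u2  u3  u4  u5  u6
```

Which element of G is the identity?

The identity e satisfies e·x = x for all x, so its row in the table reproduces the column headers.
Row u6 reads: u0, u1, u2, u3, u4, u5, u6 — exactly the header order. So u6 is the identity.

u6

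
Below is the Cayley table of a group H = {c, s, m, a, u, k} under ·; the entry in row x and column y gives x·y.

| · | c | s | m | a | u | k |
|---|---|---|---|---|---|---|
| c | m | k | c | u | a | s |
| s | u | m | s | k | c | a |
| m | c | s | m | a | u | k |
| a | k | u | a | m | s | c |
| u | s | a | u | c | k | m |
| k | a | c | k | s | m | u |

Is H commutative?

No

u·a = c but a·u = s.
Since u and a do not commute, H is not abelian.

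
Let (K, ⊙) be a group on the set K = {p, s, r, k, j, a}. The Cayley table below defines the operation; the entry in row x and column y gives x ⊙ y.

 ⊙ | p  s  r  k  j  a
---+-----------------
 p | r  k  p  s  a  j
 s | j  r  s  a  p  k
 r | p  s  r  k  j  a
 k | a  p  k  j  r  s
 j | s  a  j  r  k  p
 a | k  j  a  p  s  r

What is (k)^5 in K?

j

k^1 = k
k^2 = k ⊙ k = j
k^3 = j ⊙ k = r
k^4 = r ⊙ k = k
k^5 = k ⊙ k = j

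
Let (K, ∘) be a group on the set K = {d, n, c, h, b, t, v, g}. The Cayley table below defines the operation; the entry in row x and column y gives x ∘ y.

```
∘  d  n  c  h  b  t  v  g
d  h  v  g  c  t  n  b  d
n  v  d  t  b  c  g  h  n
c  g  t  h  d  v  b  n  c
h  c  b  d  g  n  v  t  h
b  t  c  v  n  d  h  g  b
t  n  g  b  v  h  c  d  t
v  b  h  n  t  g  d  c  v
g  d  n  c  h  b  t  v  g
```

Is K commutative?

Check whether the table is symmetric across its main diagonal.
Every entry (row x, col y) equals the entry (row y, col x), so K is abelian.

Yes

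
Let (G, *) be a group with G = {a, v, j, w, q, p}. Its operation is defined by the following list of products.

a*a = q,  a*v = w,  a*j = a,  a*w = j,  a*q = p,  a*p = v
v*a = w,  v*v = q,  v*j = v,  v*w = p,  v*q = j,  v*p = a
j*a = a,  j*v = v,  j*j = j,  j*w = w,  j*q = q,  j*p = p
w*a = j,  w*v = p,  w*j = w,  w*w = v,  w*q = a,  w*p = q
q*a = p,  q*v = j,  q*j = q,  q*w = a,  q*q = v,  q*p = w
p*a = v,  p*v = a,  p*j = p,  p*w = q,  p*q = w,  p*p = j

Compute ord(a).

The identity element is j (its row matches the header).
a^1 = a
a^2 = a * a = q
a^3 = q * a = p
a^4 = p * a = v
a^5 = v * a = w
a^6 = w * a = j
The first power of a equal to the identity is a^6, so ord(a) = 6.
(Structurally, G here is isomorphic to the cyclic group Z_6.)

6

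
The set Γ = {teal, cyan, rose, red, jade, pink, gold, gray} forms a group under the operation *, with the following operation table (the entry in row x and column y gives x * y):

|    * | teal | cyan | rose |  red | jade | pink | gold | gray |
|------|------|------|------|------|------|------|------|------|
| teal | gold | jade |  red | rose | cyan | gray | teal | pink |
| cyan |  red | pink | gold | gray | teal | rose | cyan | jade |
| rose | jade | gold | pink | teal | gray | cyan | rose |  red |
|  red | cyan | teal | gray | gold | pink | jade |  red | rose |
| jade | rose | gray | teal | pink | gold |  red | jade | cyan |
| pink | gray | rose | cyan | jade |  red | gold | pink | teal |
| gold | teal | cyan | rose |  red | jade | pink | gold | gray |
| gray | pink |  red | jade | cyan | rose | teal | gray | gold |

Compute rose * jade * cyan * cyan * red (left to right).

rose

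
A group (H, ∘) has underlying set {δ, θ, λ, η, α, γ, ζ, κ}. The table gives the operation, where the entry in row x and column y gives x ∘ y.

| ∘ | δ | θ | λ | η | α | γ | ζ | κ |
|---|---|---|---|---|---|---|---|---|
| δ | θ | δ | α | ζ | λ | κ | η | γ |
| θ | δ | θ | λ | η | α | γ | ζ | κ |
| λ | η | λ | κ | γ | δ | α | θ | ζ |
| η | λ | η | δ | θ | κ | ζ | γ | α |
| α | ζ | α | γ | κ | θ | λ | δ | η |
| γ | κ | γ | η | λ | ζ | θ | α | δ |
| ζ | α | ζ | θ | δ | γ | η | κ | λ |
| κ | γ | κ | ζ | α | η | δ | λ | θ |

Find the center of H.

{θ, κ}

An element z is central iff its row equals its column in the table.
For δ: δ ∘ ζ = η ≠ α = ζ ∘ δ, so δ ∉ Z.
Checking each element this way leaves Z(H) = {θ, κ}.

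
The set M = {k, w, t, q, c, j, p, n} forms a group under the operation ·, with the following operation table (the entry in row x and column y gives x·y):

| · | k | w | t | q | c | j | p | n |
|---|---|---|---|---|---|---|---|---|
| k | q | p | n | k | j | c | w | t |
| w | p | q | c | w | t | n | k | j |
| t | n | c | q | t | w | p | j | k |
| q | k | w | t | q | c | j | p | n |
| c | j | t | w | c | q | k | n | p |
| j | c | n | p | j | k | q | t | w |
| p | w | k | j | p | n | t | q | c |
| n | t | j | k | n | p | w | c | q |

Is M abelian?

Yes

Check whether the table is symmetric across its main diagonal.
Every entry (row x, col y) equals the entry (row y, col x), so M is abelian.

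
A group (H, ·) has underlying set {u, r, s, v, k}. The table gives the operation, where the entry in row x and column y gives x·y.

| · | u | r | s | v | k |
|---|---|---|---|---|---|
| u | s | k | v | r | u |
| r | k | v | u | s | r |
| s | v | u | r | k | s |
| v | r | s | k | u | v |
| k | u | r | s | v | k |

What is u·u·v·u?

u·u = s
s·v = k
k·u = u

u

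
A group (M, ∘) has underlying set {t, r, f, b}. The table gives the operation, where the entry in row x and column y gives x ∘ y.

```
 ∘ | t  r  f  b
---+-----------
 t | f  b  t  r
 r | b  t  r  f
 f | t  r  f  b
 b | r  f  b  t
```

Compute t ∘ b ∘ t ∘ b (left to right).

t ∘ b = r
r ∘ t = b
b ∘ b = t
(Structurally, M here is isomorphic to the cyclic group Z_4.)

t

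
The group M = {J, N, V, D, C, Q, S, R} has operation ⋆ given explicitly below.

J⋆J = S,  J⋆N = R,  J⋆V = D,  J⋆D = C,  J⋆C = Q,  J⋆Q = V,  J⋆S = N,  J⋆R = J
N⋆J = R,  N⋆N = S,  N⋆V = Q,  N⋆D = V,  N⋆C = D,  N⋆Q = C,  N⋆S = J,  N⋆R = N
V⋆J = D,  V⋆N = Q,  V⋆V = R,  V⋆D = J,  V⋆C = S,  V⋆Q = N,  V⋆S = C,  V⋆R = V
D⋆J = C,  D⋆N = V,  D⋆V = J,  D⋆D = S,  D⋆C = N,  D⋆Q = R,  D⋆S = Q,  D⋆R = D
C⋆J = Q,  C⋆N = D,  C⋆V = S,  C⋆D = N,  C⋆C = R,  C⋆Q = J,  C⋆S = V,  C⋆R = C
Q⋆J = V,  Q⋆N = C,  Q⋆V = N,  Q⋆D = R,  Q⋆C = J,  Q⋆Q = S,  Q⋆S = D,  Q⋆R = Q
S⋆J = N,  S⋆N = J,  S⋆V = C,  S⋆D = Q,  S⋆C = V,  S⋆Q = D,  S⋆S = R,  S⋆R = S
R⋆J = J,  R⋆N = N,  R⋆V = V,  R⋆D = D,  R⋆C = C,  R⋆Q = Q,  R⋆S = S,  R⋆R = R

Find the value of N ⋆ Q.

Read row N, column Q: N ⋆ Q = C.

C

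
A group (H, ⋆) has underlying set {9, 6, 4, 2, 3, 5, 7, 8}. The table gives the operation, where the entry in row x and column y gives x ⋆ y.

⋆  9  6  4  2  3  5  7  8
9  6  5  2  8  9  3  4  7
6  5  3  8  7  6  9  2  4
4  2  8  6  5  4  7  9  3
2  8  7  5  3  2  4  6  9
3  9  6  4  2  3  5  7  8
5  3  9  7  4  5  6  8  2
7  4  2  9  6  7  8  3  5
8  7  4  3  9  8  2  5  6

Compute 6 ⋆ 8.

Read row 6, column 8: 6 ⋆ 8 = 4.
(Structurally, H here is isomorphic to Z_2 x Z_4.)

4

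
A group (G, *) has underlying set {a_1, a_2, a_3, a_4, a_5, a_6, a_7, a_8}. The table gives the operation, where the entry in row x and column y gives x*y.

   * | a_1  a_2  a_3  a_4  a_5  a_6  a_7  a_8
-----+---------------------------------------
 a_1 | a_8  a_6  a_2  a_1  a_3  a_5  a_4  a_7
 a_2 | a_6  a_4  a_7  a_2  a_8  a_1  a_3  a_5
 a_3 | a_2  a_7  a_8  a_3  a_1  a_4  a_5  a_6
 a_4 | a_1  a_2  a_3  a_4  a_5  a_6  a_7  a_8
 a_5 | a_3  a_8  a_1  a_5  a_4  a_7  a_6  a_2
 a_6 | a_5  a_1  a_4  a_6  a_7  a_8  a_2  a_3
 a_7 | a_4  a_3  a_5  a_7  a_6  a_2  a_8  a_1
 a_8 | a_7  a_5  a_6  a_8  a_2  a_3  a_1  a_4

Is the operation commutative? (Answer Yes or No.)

Check whether the table is symmetric across its main diagonal.
Every entry (row x, col y) equals the entry (row y, col x), so G is abelian.

Yes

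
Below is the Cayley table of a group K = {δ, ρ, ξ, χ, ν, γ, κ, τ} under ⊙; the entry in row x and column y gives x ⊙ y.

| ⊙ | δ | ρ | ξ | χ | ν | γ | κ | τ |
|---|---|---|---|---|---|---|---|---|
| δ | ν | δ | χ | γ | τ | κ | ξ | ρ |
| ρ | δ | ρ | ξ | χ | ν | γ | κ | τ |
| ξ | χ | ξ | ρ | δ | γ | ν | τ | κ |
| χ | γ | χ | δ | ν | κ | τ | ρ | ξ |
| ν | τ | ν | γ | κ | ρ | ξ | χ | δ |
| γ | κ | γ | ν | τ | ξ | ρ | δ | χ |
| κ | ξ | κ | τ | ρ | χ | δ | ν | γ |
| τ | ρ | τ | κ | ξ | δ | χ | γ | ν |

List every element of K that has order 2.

{γ, ν, ξ}

Identity is ρ. Compute the order of each non-identity element by repeated multiplication:
  δ: δ → ν → τ → ρ  (order 4)
  ξ: ξ → ρ  (order 2)
  χ: χ → ν → κ → ρ  (order 4)
  ν: ν → ρ  (order 2)
  γ: γ → ρ  (order 2)
  κ: κ → ν → χ → ρ  (order 4)
  τ: τ → ν → δ → ρ  (order 4)
Elements of order 2: {γ, ν, ξ}.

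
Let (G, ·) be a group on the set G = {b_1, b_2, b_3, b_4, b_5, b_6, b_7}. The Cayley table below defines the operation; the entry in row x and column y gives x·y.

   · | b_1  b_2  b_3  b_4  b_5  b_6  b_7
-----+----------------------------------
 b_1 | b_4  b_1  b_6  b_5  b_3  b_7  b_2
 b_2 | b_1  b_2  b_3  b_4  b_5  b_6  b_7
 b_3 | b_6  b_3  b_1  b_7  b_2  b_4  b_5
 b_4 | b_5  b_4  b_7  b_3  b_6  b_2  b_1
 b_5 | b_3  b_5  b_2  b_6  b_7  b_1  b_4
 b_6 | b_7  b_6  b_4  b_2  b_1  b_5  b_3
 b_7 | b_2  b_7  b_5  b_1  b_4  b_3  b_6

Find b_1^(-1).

b_7

First locate the identity: row b_2 matches the header, so b_2 is the identity.
Scan row b_1 for b_2: b_1·b_7 = b_2. Hence b_1^(-1) = b_7.
(Structurally, G here is isomorphic to the cyclic group Z_7.)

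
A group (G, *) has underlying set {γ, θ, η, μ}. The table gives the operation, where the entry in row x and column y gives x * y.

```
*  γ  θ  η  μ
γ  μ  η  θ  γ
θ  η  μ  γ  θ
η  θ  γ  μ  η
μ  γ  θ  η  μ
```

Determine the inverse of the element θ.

First locate the identity: row μ matches the header, so μ is the identity.
Scan row θ for μ: θ * θ = μ. Hence θ^(-1) = θ.

θ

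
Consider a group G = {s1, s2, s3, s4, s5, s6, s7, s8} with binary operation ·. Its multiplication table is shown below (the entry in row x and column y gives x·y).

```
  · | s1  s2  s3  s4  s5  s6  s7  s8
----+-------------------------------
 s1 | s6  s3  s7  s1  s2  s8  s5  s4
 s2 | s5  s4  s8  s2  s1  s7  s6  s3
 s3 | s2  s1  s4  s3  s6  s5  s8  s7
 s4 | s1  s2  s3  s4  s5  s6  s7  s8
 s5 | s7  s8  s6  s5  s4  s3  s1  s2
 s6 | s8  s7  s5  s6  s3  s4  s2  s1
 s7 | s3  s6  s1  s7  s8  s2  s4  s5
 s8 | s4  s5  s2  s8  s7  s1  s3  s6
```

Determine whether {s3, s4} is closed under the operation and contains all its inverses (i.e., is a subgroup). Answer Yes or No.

{s3, s4} contains the identity s4.
Checking products: every product of two elements of {s3, s4} (read from the table) lies in {s3, s4}, so the set is closed.
In a finite group, a nonempty closed subset is a subgroup. So {s3, s4} ≤ G.

Yes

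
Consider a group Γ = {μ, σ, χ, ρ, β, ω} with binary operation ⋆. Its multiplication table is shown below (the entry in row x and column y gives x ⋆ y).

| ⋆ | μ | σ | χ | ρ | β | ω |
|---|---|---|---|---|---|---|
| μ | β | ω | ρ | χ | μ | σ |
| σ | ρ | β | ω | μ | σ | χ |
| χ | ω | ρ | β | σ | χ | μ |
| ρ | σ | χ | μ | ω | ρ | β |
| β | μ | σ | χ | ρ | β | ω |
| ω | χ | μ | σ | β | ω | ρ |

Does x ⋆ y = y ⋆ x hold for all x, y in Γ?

ω ⋆ χ = σ but χ ⋆ ω = μ.
Since ω and χ do not commute, Γ is not abelian.

No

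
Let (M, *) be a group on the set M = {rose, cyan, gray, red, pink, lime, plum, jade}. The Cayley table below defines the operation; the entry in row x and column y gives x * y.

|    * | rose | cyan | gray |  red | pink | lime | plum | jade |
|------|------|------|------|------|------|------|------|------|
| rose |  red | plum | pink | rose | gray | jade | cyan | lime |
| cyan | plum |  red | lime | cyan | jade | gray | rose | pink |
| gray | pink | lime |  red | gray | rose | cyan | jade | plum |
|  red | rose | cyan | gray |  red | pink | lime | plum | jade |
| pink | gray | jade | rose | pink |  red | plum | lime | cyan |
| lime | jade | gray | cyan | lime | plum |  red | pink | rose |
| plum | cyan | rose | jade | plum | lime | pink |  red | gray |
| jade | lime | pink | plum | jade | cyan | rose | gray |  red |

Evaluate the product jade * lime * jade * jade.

rose

jade * lime = rose
rose * jade = lime
lime * jade = rose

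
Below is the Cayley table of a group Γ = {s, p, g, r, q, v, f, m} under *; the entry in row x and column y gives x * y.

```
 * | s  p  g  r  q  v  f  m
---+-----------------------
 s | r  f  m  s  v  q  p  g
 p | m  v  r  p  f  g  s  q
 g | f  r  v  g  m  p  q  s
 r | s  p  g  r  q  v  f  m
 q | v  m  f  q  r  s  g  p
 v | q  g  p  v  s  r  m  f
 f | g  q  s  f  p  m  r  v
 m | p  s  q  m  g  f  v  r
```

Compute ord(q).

The identity element is r (its row matches the header).
q^1 = q
q^2 = q * q = r
The first power of q equal to the identity is q^2, so ord(q) = 2.

2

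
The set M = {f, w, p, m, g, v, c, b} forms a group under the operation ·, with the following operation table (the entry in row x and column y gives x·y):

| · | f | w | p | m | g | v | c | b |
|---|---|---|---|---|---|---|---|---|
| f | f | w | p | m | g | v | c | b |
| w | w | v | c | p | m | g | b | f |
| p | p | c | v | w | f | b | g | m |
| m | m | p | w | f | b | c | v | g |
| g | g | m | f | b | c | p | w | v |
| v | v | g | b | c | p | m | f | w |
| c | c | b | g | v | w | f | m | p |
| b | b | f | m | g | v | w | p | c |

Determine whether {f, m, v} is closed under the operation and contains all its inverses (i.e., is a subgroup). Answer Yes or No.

No

v·m = c, which is not in {f, m, v}.
The subset is not closed under ·, so it is not a subgroup.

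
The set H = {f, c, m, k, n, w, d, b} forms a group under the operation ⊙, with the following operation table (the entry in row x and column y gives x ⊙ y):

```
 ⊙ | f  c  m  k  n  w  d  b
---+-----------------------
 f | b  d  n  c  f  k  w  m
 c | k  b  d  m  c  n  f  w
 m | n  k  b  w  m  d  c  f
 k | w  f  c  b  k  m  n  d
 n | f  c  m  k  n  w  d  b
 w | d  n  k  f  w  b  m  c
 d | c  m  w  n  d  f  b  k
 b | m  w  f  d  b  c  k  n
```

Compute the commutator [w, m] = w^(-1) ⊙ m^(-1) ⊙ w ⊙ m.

b

Identity is n; from the table w^(-1) = c and m^(-1) = f.
c ⊙ f = k
k ⊙ w = m
m ⊙ m = b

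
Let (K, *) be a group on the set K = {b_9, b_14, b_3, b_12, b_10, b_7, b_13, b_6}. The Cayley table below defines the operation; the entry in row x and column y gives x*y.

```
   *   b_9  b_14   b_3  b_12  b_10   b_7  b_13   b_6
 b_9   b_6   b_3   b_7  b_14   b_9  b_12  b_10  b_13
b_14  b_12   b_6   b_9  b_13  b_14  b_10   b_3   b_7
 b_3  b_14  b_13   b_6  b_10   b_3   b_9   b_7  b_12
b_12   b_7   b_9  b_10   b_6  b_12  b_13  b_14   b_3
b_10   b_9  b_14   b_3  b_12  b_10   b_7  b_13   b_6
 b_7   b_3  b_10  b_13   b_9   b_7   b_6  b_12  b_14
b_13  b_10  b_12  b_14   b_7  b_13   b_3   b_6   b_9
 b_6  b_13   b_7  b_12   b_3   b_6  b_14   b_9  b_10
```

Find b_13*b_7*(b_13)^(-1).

The identity is b_10. In row b_13, the entry b_10 sits in column b_9, so b_13^(-1) = b_9.
b_13*b_7 = b_3
b_3*b_9 = b_14

b_14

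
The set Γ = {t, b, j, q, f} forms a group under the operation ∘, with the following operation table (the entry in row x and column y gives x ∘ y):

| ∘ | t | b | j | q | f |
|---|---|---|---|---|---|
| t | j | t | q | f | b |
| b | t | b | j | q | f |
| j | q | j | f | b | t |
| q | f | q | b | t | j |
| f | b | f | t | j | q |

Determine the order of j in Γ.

5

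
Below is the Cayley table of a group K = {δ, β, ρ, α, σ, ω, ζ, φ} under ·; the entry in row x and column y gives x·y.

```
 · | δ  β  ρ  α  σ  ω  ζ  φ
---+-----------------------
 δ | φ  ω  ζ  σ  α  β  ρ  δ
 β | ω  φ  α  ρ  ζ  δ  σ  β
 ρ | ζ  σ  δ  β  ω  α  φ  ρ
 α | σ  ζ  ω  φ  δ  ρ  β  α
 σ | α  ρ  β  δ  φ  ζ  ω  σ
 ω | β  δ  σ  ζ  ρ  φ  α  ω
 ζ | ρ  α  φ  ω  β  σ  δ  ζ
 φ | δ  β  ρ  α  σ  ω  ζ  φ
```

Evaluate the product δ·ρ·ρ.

δ·ρ = ζ
ζ·ρ = φ

φ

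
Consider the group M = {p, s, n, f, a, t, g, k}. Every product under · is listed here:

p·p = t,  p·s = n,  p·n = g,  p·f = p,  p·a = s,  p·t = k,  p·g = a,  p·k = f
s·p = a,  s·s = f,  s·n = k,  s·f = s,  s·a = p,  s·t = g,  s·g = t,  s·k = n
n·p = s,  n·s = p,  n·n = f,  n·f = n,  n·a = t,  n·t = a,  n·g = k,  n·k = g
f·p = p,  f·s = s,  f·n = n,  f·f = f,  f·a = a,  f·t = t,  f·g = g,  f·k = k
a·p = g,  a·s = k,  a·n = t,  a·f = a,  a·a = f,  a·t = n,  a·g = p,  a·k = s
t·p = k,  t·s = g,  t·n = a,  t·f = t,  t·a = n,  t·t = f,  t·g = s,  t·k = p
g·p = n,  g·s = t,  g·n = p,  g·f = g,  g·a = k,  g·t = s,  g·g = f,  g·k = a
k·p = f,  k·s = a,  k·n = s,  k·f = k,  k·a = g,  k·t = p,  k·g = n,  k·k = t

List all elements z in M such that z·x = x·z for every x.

An element z is central iff its row equals its column in the table.
For p: p·n = g ≠ s = n·p, so p ∉ Z.
Checking each element this way leaves Z(M) = {f, t}.

{f, t}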